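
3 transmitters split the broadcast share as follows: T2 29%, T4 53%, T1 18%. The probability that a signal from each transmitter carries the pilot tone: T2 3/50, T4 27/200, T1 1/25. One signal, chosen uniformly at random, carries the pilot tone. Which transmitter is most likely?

T4

Unnormalized posteriors (prior × likelihood):
  T2: 0.29 × 0.06 = 0.0174
  T4: 0.53 × 0.135 = 0.07155
  T1: 0.18 × 0.04 = 0.0072
Sum = 0.09615.
Largest term belongs to T4, so T4 is most probable.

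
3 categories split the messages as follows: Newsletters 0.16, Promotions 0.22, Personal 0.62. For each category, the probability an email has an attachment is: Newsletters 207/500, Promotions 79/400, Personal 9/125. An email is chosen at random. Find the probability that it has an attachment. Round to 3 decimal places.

Unnormalized posteriors (prior × likelihood):
  Newsletters: 0.16 × 0.414 = 0.06624
  Promotions: 0.22 × 0.1975 = 0.04345
  Personal: 0.62 × 0.072 = 0.04464
P(attachment) = 0.06624 + 0.04345 + 0.04464 = 0.15433 → 0.154.

0.154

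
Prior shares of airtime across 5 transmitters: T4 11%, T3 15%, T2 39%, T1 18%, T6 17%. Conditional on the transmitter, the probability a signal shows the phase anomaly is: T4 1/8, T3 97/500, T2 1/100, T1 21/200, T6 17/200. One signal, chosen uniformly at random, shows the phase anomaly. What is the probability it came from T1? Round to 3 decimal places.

Prior × likelihood for each hypothesis:
  T4: 0.11 × 0.125 = 0.01375
  T3: 0.15 × 0.194 = 0.0291
  T2: 0.39 × 0.01 = 0.0039
  T1: 0.18 × 0.105 = 0.0189
  T6: 0.17 × 0.085 = 0.01445
Normalizing constant = 0.0801.
P(T1 | evidence) = 0.0189 / 0.0801 ≈ 0.236.

0.236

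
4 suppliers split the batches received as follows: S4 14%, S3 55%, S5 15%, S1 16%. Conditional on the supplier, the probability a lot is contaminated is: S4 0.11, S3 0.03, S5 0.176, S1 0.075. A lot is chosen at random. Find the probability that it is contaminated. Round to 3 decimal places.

0.070

Unnormalized posteriors (prior × likelihood):
  S4: 0.14 × 0.11 = 0.0154
  S3: 0.55 × 0.03 = 0.0165
  S5: 0.15 × 0.176 = 0.0264
  S1: 0.16 × 0.075 = 0.012
P(contaminated) = 0.0154 + 0.0165 + 0.0264 + 0.012 = 0.0703 → 0.070.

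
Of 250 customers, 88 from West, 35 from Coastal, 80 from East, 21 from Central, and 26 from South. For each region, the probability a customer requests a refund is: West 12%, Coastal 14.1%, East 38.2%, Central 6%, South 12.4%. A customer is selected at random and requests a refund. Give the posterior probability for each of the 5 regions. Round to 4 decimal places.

West 0.2089, Coastal 0.0976, East 0.6047, Central 0.0249, South 0.0638

By Bayes' rule, posterior ∝ prior × likelihood:
  West: 0.352 × 0.12 = 0.04224
  Coastal: 0.14 × 0.141 = 0.01974
  East: 0.32 × 0.382 = 0.12224
  Central: 0.084 × 0.06 = 0.00504
  South: 0.104 × 0.124 = 0.012896
Normalizing constant = 0.202156.
P(West | refund) = 0.04224/0.202156 ≈ 0.2089
P(Coastal | refund) = 0.01974/0.202156 ≈ 0.0976
P(East | refund) = 0.12224/0.202156 ≈ 0.6047
P(Central | refund) = 0.00504/0.202156 ≈ 0.0249
P(South | refund) = 0.012896/0.202156 ≈ 0.0638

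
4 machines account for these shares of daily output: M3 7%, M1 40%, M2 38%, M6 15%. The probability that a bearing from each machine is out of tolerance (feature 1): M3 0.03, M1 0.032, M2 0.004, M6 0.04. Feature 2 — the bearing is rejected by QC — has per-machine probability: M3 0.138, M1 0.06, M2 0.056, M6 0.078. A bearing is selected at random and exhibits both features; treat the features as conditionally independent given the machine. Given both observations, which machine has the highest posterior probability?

By Bayes' rule, posterior ∝ prior × likelihood:
  M3: 0.07 × 0.03 × 0.138 = 0.0002898
  M1: 0.4 × 0.032 × 0.06 = 0.000768
  M2: 0.38 × 0.004 × 0.056 = 0.00008512
  M6: 0.15 × 0.04 × 0.078 = 0.000468
Sum = 0.00161092.
Largest term belongs to M1, so M1 is most probable.

M1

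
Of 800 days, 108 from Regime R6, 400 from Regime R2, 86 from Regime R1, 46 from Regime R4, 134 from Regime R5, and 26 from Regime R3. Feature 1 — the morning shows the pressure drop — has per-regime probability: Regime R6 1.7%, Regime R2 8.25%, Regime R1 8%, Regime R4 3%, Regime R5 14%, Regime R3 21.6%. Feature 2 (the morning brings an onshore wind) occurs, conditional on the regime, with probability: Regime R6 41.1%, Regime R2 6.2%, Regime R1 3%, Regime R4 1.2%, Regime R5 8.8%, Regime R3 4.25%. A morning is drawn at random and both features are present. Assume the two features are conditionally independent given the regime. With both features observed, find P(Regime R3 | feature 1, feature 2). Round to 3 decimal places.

0.049

Compute prior × likelihood for every hypothesis:
  Regime R6: 0.135 × 0.017 × 0.411 = 0.000943245
  Regime R2: 0.5 × 0.0825 × 0.062 = 0.0025575
  Regime R1: 0.1075 × 0.08 × 0.03 = 0.000258
  Regime R4: 0.0575 × 0.03 × 0.012 = 0.0000207
  Regime R5: 0.1675 × 0.14 × 0.088 = 0.0020636
  Regime R3: 0.0325 × 0.216 × 0.0425 = 0.00029835
Total = 0.006141395.
P(Regime R3 | evidence) = 0.00029835 / 0.006141395 ≈ 0.049.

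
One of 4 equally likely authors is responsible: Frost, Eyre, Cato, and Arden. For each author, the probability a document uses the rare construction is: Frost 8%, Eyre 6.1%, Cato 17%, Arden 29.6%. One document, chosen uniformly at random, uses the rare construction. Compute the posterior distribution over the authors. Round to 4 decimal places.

Since the prior is uniform, the posterior is proportional to the likelihood:
  Frost: 0.08
  Eyre: 0.061
  Cato: 0.17
  Arden: 0.296
Normalizing constant = 0.607.
P(Frost | rare-form) = 0.08/0.607 ≈ 0.1318
P(Eyre | rare-form) = 0.061/0.607 ≈ 0.1005
P(Cato | rare-form) = 0.17/0.607 ≈ 0.2801
P(Arden | rare-form) = 0.296/0.607 ≈ 0.4876

Frost 0.1318, Eyre 0.1005, Cato 0.2801, Arden 0.4876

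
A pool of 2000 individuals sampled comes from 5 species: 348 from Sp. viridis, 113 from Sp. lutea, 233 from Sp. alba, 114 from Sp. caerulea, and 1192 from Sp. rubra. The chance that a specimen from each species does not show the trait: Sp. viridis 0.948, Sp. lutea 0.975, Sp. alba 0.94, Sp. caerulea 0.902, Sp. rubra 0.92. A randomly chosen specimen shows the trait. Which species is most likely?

Taking complements, P(trait | each) = Sp. viridis 0.052, Sp. lutea 0.025, Sp. alba 0.06, Sp. caerulea 0.098, Sp. rubra 0.08.
Compute prior × likelihood for every hypothesis:
  Sp. viridis: 0.174 × 0.052 = 0.009048
  Sp. lutea: 0.0565 × 0.025 = 0.0014125
  Sp. alba: 0.1165 × 0.06 = 0.00699
  Sp. caerulea: 0.057 × 0.098 = 0.005586
  Sp. rubra: 0.596 × 0.08 = 0.04768
Normalizing constant = 0.0707165.
Largest term belongs to Sp. rubra, so Sp. rubra is most probable.

Sp. rubra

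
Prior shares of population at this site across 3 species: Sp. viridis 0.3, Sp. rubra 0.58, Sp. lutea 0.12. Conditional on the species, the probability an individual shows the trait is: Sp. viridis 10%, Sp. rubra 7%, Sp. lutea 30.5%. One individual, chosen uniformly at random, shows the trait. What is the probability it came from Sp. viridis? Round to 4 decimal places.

0.2799

Prior × likelihood for each hypothesis:
  Sp. viridis: 0.3 × 0.1 = 0.03
  Sp. rubra: 0.58 × 0.07 = 0.0406
  Sp. lutea: 0.12 × 0.305 = 0.0366
Sum = 0.1072.
P(Sp. viridis | evidence) = 0.03 / 0.1072 ≈ 0.2799.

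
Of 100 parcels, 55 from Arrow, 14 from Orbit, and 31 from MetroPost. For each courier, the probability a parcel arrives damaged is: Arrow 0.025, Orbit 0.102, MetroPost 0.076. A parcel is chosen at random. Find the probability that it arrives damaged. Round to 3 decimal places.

0.052

Compute prior × likelihood for every hypothesis:
  Arrow: 0.55 × 0.025 = 0.01375
  Orbit: 0.14 × 0.102 = 0.01428
  MetroPost: 0.31 × 0.076 = 0.02356
P(damaged) = 0.01375 + 0.01428 + 0.02356 = 0.05159 → 0.052.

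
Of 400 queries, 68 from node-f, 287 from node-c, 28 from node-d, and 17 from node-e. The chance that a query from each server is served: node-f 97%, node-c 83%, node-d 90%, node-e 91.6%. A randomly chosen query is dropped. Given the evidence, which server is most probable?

Taking complements, P(dropped | each) = node-f 0.03, node-c 0.17, node-d 0.1, node-e 0.084.
Compute prior × likelihood for every hypothesis:
  node-f: 0.17 × 0.03 = 0.0051
  node-c: 0.7175 × 0.17 = 0.121975
  node-d: 0.07 × 0.1 = 0.007
  node-e: 0.0425 × 0.084 = 0.00357
Sum = 0.137645.
Largest term belongs to node-c, so node-c is most probable.

node-c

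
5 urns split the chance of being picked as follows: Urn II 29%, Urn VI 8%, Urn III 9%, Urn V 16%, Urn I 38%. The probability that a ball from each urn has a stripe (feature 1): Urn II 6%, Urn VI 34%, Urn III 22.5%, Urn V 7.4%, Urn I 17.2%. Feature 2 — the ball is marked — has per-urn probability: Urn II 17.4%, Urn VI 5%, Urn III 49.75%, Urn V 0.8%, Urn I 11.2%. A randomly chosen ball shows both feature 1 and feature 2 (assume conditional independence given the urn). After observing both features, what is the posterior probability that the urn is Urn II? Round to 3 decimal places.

0.138

Prior × likelihood for each hypothesis:
  Urn II: 0.29 × 0.06 × 0.174 = 0.0030276
  Urn VI: 0.08 × 0.34 × 0.05 = 0.00136
  Urn III: 0.09 × 0.225 × 0.4975 = 0.010074375
  Urn V: 0.16 × 0.074 × 0.008 = 0.00009472
  Urn I: 0.38 × 0.172 × 0.112 = 0.00732032
Normalizing constant = 0.021877015.
P(Urn II | evidence) = 0.0030276 / 0.021877015 ≈ 0.138.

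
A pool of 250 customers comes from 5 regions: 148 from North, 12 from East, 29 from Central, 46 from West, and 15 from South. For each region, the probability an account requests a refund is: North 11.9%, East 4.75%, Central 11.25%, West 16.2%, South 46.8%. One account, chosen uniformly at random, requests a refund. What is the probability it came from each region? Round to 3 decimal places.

Prior × likelihood for each hypothesis:
  North: 0.592 × 0.119 = 0.070448
  East: 0.048 × 0.0475 = 0.00228
  Central: 0.116 × 0.1125 = 0.01305
  West: 0.184 × 0.162 = 0.029808
  South: 0.06 × 0.468 = 0.02808
Total = 0.143666.
P(North | refund) = 0.070448/0.143666 ≈ 0.490
P(East | refund) = 0.00228/0.143666 ≈ 0.016
P(Central | refund) = 0.01305/0.143666 ≈ 0.091
P(West | refund) = 0.029808/0.143666 ≈ 0.207
P(South | refund) = 0.02808/0.143666 ≈ 0.195
(Check: 0.490+0.016+0.091+0.207+0.195 = 0.999.)

North 0.490, East 0.016, Central 0.091, West 0.207, South 0.195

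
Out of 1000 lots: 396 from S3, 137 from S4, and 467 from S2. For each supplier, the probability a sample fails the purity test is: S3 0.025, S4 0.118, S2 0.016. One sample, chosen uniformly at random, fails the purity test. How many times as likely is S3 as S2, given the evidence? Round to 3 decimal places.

1.325

By Bayes' rule, posterior ∝ prior × likelihood:
  S3: 0.396 × 0.025 = 0.0099
  S4: 0.137 × 0.118 = 0.016166
  S2: 0.467 × 0.016 = 0.007472
Total = 0.033538.
The ratio is 0.0099 / 0.007472 (the normalizer cancels) = 1.325.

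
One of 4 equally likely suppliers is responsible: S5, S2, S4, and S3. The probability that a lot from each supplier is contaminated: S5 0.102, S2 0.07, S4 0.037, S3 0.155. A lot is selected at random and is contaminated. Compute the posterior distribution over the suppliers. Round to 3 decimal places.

S5 0.280, S2 0.192, S4 0.102, S3 0.426

Since the prior is uniform, the posterior is proportional to the likelihood:
  S5: 0.102
  S2: 0.07
  S4: 0.037
  S3: 0.155
Total = 0.364.
P(S5 | contaminated) = 0.102/0.364 ≈ 0.280
P(S2 | contaminated) = 0.07/0.364 ≈ 0.192
P(S4 | contaminated) = 0.037/0.364 ≈ 0.102
P(S3 | contaminated) = 0.155/0.364 ≈ 0.426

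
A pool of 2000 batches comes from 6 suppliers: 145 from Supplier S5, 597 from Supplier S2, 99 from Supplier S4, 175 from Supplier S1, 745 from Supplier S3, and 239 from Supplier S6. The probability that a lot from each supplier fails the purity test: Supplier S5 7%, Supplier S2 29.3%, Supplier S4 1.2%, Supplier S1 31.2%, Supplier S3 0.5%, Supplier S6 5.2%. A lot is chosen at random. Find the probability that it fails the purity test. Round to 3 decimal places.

Prior × likelihood for each hypothesis:
  Supplier S5: 0.0725 × 0.07 = 0.005075
  Supplier S2: 0.2985 × 0.293 = 0.0874605
  Supplier S4: 0.0495 × 0.012 = 0.000594
  Supplier S1: 0.0875 × 0.312 = 0.0273
  Supplier S3: 0.3725 × 0.005 = 0.0018625
  Supplier S6: 0.1195 × 0.052 = 0.006214
P(off-spec) = 0.005075 + 0.0874605 + 0.000594 + 0.0273 + 0.0018625 + 0.006214 = 0.128506 → 0.129.

0.129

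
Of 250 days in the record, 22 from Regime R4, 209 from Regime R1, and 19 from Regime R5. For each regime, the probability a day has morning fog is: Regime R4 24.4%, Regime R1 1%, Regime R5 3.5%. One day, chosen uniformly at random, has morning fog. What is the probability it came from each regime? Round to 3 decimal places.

Compute prior × likelihood for every hypothesis:
  Regime R4: 0.088 × 0.244 = 0.021472
  Regime R1: 0.836 × 0.01 = 0.00836
  Regime R5: 0.076 × 0.035 = 0.00266
Normalizing constant = 0.032492.
P(Regime R4 | fog) = 0.021472/0.032492 ≈ 0.661
P(Regime R1 | fog) = 0.00836/0.032492 ≈ 0.257
P(Regime R5 | fog) = 0.00266/0.032492 ≈ 0.082
(Check: 0.661+0.257+0.082 = 1.000.)

Regime R4 0.661, Regime R1 0.257, Regime R5 0.082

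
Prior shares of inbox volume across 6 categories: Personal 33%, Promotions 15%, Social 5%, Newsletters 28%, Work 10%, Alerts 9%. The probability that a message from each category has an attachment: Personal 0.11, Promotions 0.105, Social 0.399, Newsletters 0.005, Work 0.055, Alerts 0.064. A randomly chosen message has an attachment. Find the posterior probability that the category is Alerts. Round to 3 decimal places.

Unnormalized posteriors (prior × likelihood):
  Personal: 0.33 × 0.11 = 0.0363
  Promotions: 0.15 × 0.105 = 0.01575
  Social: 0.05 × 0.399 = 0.01995
  Newsletters: 0.28 × 0.005 = 0.0014
  Work: 0.1 × 0.055 = 0.0055
  Alerts: 0.09 × 0.064 = 0.00576
Sum = 0.08466.
P(Alerts | evidence) = 0.00576 / 0.08466 ≈ 0.068.

0.068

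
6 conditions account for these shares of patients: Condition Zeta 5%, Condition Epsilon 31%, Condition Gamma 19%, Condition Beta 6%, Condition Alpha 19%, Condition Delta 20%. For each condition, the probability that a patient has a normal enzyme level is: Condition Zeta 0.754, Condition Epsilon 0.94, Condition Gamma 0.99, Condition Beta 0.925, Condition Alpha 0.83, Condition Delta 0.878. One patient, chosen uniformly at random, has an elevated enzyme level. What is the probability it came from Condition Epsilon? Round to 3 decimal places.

Taking complements, P(elevated | each) = Condition Zeta 0.246, Condition Epsilon 0.06, Condition Gamma 0.01, Condition Beta 0.075, Condition Alpha 0.17, Condition Delta 0.122.
Prior × likelihood for each hypothesis:
  Condition Zeta: 0.05 × 0.246 = 0.0123
  Condition Epsilon: 0.31 × 0.06 = 0.0186
  Condition Gamma: 0.19 × 0.01 = 0.0019
  Condition Beta: 0.06 × 0.075 = 0.0045
  Condition Alpha: 0.19 × 0.17 = 0.0323
  Condition Delta: 0.2 × 0.122 = 0.0244
Sum = 0.094.
P(Condition Epsilon | evidence) = 0.0186 / 0.094 ≈ 0.198.

0.198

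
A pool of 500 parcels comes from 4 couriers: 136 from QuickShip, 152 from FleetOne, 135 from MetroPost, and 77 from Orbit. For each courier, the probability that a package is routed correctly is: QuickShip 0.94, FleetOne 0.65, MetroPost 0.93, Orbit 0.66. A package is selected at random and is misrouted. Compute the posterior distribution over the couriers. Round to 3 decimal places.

Taking complements, P(misrouted | each) = QuickShip 0.06, FleetOne 0.35, MetroPost 0.07, Orbit 0.34.
Compute prior × likelihood for every hypothesis:
  QuickShip: 0.272 × 0.06 = 0.01632
  FleetOne: 0.304 × 0.35 = 0.1064
  MetroPost: 0.27 × 0.07 = 0.0189
  Orbit: 0.154 × 0.34 = 0.05236
Normalizing constant = 0.19398.
P(QuickShip | misrouted) = 0.01632/0.19398 ≈ 0.084
P(FleetOne | misrouted) = 0.1064/0.19398 ≈ 0.549
P(MetroPost | misrouted) = 0.0189/0.19398 ≈ 0.097
P(Orbit | misrouted) = 0.05236/0.19398 ≈ 0.270
(Check: 0.084+0.549+0.097+0.270 = 1.000.)

QuickShip 0.084, FleetOne 0.549, MetroPost 0.097, Orbit 0.270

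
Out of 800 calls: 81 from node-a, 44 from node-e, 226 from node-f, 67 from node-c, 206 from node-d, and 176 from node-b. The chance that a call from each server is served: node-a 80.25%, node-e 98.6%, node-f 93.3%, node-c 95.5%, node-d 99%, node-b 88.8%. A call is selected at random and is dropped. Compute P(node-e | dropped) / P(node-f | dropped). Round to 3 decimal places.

Taking complements, P(dropped | each) = node-a 0.1975, node-e 0.014, node-f 0.067, node-c 0.045, node-d 0.01, node-b 0.112.
By Bayes' rule, posterior ∝ prior × likelihood:
  node-a: 0.10125 × 0.1975 = 0.019996875
  node-e: 0.055 × 0.014 = 0.00077
  node-f: 0.2825 × 0.067 = 0.0189275
  node-c: 0.08375 × 0.045 = 0.00376875
  node-d: 0.2575 × 0.01 = 0.002575
  node-b: 0.22 × 0.112 = 0.02464
Normalizing constant = 0.070678125.
The ratio is 0.00077 / 0.0189275 (the normalizer cancels) = 0.041.

0.041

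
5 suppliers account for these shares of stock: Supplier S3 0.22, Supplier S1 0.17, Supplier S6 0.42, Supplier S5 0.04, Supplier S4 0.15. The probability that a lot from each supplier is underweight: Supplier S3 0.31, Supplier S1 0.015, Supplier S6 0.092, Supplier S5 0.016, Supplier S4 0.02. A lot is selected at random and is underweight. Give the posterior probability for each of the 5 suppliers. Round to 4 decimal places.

Supplier S3 0.6034, Supplier S1 0.0226, Supplier S6 0.3419, Supplier S5 0.0057, Supplier S4 0.0265

Compute prior × likelihood for every hypothesis:
  Supplier S3: 0.22 × 0.31 = 0.0682
  Supplier S1: 0.17 × 0.015 = 0.00255
  Supplier S6: 0.42 × 0.092 = 0.03864
  Supplier S5: 0.04 × 0.016 = 0.00064
  Supplier S4: 0.15 × 0.02 = 0.003
Total = 0.11303.
P(Supplier S3 | underweight) = 0.0682/0.11303 ≈ 0.6034
P(Supplier S1 | underweight) = 0.00255/0.11303 ≈ 0.0226
P(Supplier S6 | underweight) = 0.03864/0.11303 ≈ 0.3419
P(Supplier S5 | underweight) = 0.00064/0.11303 ≈ 0.0057
P(Supplier S4 | underweight) = 0.003/0.11303 ≈ 0.0265
(Check: 0.6034+0.0226+0.3419+0.0057+0.0265 = 1.0001.)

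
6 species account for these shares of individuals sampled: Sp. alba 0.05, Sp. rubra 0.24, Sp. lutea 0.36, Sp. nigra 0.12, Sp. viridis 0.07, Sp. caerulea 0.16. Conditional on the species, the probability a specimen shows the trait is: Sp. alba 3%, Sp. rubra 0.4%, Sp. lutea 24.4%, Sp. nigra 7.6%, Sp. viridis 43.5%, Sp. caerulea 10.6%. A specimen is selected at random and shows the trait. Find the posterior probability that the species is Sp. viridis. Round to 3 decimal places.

Compute prior × likelihood for every hypothesis:
  Sp. alba: 0.05 × 0.03 = 0.0015
  Sp. rubra: 0.24 × 0.004 = 0.00096
  Sp. lutea: 0.36 × 0.244 = 0.08784
  Sp. nigra: 0.12 × 0.076 = 0.00912
  Sp. viridis: 0.07 × 0.435 = 0.03045
  Sp. caerulea: 0.16 × 0.106 = 0.01696
Normalizing constant = 0.14683.
P(Sp. viridis | evidence) = 0.03045 / 0.14683 ≈ 0.207.

0.207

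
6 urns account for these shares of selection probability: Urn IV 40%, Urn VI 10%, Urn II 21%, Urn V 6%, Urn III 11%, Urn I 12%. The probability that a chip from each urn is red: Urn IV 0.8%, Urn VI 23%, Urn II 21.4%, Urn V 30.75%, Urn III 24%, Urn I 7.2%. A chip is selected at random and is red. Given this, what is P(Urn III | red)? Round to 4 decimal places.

0.2118

Unnormalized posteriors (prior × likelihood):
  Urn IV: 0.4 × 0.008 = 0.0032
  Urn VI: 0.1 × 0.23 = 0.023
  Urn II: 0.21 × 0.214 = 0.04494
  Urn V: 0.06 × 0.3075 = 0.01845
  Urn III: 0.11 × 0.24 = 0.0264
  Urn I: 0.12 × 0.072 = 0.00864
Sum = 0.12463.
P(Urn III | evidence) = 0.0264 / 0.12463 ≈ 0.2118.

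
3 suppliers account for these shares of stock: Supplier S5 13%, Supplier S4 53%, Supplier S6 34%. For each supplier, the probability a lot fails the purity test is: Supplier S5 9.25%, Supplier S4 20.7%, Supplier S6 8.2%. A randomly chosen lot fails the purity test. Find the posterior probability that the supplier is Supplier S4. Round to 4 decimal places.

Compute prior × likelihood for every hypothesis:
  Supplier S5: 0.13 × 0.0925 = 0.012025
  Supplier S4: 0.53 × 0.207 = 0.10971
  Supplier S6: 0.34 × 0.082 = 0.02788
Sum = 0.149615.
P(Supplier S4 | evidence) = 0.10971 / 0.149615 ≈ 0.7333.

0.7333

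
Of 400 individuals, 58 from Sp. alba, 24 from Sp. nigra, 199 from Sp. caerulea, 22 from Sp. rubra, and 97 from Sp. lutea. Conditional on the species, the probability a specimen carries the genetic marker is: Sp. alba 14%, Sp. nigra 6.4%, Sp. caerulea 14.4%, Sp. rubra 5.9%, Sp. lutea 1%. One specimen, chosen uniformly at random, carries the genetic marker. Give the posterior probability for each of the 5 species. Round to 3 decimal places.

By Bayes' rule, posterior ∝ prior × likelihood:
  Sp. alba: 0.145 × 0.14 = 0.0203
  Sp. nigra: 0.06 × 0.064 = 0.00384
  Sp. caerulea: 0.4975 × 0.144 = 0.07164
  Sp. rubra: 0.055 × 0.059 = 0.003245
  Sp. lutea: 0.2425 × 0.01 = 0.002425
Normalizing constant = 0.10145.
P(Sp. alba | marker) = 0.0203/0.10145 ≈ 0.200
P(Sp. nigra | marker) = 0.00384/0.10145 ≈ 0.038
P(Sp. caerulea | marker) = 0.07164/0.10145 ≈ 0.706
P(Sp. rubra | marker) = 0.003245/0.10145 ≈ 0.032
P(Sp. lutea | marker) = 0.002425/0.10145 ≈ 0.024

Sp. alba 0.200, Sp. nigra 0.038, Sp. caerulea 0.706, Sp. rubra 0.032, Sp. lutea 0.024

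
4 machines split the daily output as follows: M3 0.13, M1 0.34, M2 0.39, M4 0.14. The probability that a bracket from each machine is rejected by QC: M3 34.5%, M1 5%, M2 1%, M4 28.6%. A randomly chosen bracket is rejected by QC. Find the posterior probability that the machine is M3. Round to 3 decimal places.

Prior × likelihood for each hypothesis:
  M3: 0.13 × 0.345 = 0.04485
  M1: 0.34 × 0.05 = 0.017
  M2: 0.39 × 0.01 = 0.0039
  M4: 0.14 × 0.286 = 0.04004
Sum = 0.10579.
P(M3 | evidence) = 0.04485 / 0.10579 ≈ 0.424.

0.424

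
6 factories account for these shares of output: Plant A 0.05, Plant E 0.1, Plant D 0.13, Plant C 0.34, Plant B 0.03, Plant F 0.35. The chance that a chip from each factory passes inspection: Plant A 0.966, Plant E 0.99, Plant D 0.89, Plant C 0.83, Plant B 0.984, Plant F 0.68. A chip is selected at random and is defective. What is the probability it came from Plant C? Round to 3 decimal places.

0.309

Taking complements, P(defective | each) = Plant A 0.034, Plant E 0.01, Plant D 0.11, Plant C 0.17, Plant B 0.016, Plant F 0.32.
Unnormalized posteriors (prior × likelihood):
  Plant A: 0.05 × 0.034 = 0.0017
  Plant E: 0.1 × 0.01 = 0.001
  Plant D: 0.13 × 0.11 = 0.0143
  Plant C: 0.34 × 0.17 = 0.0578
  Plant B: 0.03 × 0.016 = 0.00048
  Plant F: 0.35 × 0.32 = 0.112
Total = 0.18728.
P(Plant C | evidence) = 0.0578 / 0.18728 ≈ 0.309.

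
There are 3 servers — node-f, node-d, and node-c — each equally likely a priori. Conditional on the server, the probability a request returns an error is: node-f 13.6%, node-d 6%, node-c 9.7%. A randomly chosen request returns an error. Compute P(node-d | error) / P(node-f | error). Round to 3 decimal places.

Since the prior is uniform, the posterior is proportional to the likelihood:
  node-f: 0.136
  node-d: 0.06
  node-c: 0.097
Total = 0.293.
The ratio is 0.06 / 0.136 (the normalizer cancels) = 0.441.

0.441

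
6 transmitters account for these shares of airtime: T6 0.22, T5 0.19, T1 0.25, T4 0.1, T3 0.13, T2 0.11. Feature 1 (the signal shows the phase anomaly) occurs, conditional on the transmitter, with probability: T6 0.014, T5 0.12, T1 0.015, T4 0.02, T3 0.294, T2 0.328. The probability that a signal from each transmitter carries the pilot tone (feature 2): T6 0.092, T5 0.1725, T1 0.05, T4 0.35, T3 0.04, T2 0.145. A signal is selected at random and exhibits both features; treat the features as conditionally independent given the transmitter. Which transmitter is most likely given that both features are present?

T2

Prior × likelihood for each hypothesis:
  T6: 0.22 × 0.014 × 0.092 = 0.00028336
  T5: 0.19 × 0.12 × 0.1725 = 0.003933
  T1: 0.25 × 0.015 × 0.05 = 0.0001875
  T4: 0.1 × 0.02 × 0.35 = 0.0007
  T3: 0.13 × 0.294 × 0.04 = 0.0015288
  T2: 0.11 × 0.328 × 0.145 = 0.0052316
Total = 0.01186426.
Largest term belongs to T2, so T2 is most probable.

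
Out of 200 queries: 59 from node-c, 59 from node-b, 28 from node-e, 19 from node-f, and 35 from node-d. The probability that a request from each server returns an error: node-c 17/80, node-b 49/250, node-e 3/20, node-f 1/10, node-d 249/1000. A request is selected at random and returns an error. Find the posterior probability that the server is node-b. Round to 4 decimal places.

0.2971

Compute prior × likelihood for every hypothesis:
  node-c: 0.295 × 0.2125 = 0.0626875
  node-b: 0.295 × 0.196 = 0.05782
  node-e: 0.14 × 0.15 = 0.021
  node-f: 0.095 × 0.1 = 0.0095
  node-d: 0.175 × 0.249 = 0.043575
Total = 0.1945825.
P(node-b | evidence) = 0.05782 / 0.1945825 ≈ 0.2971.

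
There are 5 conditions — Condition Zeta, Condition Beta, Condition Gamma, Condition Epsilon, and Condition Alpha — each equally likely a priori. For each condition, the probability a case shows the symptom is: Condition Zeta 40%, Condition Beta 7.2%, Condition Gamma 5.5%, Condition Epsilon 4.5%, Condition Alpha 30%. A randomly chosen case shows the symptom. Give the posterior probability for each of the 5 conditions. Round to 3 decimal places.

With a uniform prior (1/5 each), posterior ∝ likelihood:
  Condition Zeta: 0.4
  Condition Beta: 0.072
  Condition Gamma: 0.055
  Condition Epsilon: 0.045
  Condition Alpha: 0.3
Normalizing constant = 0.872.
P(Condition Zeta | symptomatic) = 0.4/0.872 ≈ 0.459
P(Condition Beta | symptomatic) = 0.072/0.872 ≈ 0.083
P(Condition Gamma | symptomatic) = 0.055/0.872 ≈ 0.063
P(Condition Epsilon | symptomatic) = 0.045/0.872 ≈ 0.052
P(Condition Alpha | symptomatic) = 0.3/0.872 ≈ 0.344
(Check: 0.459+0.083+0.063+0.052+0.344 = 1.001.)

Condition Zeta 0.459, Condition Beta 0.083, Condition Gamma 0.063, Condition Epsilon 0.052, Condition Alpha 0.344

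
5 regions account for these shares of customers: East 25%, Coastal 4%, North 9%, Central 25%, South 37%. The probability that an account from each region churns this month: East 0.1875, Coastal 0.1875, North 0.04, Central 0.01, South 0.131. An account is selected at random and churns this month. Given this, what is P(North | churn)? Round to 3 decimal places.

0.033

Prior × likelihood for each hypothesis:
  East: 0.25 × 0.1875 = 0.046875
  Coastal: 0.04 × 0.1875 = 0.0075
  North: 0.09 × 0.04 = 0.0036
  Central: 0.25 × 0.01 = 0.0025
  South: 0.37 × 0.131 = 0.04847
Normalizing constant = 0.108945.
P(North | evidence) = 0.0036 / 0.108945 ≈ 0.033.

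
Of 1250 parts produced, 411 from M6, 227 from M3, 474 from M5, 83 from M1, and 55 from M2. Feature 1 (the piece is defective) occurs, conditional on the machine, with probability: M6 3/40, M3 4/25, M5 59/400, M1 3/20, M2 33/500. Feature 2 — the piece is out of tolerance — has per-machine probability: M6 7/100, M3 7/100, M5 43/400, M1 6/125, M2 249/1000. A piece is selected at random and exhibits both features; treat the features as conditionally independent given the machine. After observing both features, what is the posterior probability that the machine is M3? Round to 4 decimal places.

0.1853

Compute prior × likelihood for every hypothesis:
  M6: 0.3288 × 0.075 × 0.07 = 0.0017262
  M3: 0.1816 × 0.16 × 0.07 = 0.00203392
  M5: 0.3792 × 0.1475 × 0.1075 = 0.00601269
  M1: 0.0664 × 0.15 × 0.048 = 0.00047808
  M2: 0.044 × 0.066 × 0.249 = 0.000723096
Normalizing constant = 0.010973986.
P(M3 | evidence) = 0.00203392 / 0.010973986 ≈ 0.1853.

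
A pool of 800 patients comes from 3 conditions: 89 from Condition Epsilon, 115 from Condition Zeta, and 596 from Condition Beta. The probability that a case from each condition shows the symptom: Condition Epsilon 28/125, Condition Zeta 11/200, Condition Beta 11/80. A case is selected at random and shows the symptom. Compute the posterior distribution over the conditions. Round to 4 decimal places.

Condition Epsilon 0.1842, Condition Zeta 0.0585, Condition Beta 0.7573

By Bayes' rule, posterior ∝ prior × likelihood:
  Condition Epsilon: 0.11125 × 0.224 = 0.02492
  Condition Zeta: 0.14375 × 0.055 = 0.00790625
  Condition Beta: 0.745 × 0.1375 = 0.1024375
Total = 0.13526375.
P(Condition Epsilon | symptomatic) = 0.02492/0.13526375 ≈ 0.1842
P(Condition Zeta | symptomatic) = 0.00790625/0.13526375 ≈ 0.0585
P(Condition Beta | symptomatic) = 0.1024375/0.13526375 ≈ 0.7573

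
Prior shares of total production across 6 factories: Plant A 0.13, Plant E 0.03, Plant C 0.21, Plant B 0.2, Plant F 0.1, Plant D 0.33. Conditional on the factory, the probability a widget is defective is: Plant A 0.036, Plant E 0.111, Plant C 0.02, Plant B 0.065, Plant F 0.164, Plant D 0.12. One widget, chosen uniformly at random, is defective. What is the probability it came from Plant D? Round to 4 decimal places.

Prior × likelihood for each hypothesis:
  Plant A: 0.13 × 0.036 = 0.00468
  Plant E: 0.03 × 0.111 = 0.00333
  Plant C: 0.21 × 0.02 = 0.0042
  Plant B: 0.2 × 0.065 = 0.013
  Plant F: 0.1 × 0.164 = 0.0164
  Plant D: 0.33 × 0.12 = 0.0396
Normalizing constant = 0.08121.
P(Plant D | evidence) = 0.0396 / 0.08121 ≈ 0.4876.

0.4876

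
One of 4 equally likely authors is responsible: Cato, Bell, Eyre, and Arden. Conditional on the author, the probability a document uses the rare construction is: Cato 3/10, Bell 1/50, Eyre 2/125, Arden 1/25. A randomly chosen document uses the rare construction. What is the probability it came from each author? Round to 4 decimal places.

Cato 0.7979, Bell 0.0532, Eyre 0.0426, Arden 0.1064

Since the prior is uniform, the posterior is proportional to the likelihood:
  Cato: 0.3
  Bell: 0.02
  Eyre: 0.016
  Arden: 0.04
Normalizing constant = 0.376.
P(Cato | rare-form) = 0.3/0.376 ≈ 0.7979
P(Bell | rare-form) = 0.02/0.376 ≈ 0.0532
P(Eyre | rare-form) = 0.016/0.376 ≈ 0.0426
P(Arden | rare-form) = 0.04/0.376 ≈ 0.1064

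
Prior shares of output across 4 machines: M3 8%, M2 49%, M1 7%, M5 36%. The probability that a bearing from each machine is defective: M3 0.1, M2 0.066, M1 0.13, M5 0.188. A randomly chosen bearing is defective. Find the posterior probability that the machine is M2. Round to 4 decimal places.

Unnormalized posteriors (prior × likelihood):
  M3: 0.08 × 0.1 = 0.008
  M2: 0.49 × 0.066 = 0.03234
  M1: 0.07 × 0.13 = 0.0091
  M5: 0.36 × 0.188 = 0.06768
Sum = 0.11712.
P(M2 | evidence) = 0.03234 / 0.11712 ≈ 0.2761.

0.2761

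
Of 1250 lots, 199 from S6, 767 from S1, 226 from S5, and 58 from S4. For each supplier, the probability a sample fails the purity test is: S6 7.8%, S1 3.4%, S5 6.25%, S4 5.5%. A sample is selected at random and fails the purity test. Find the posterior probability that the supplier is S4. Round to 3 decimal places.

By Bayes' rule, posterior ∝ prior × likelihood:
  S6: 0.1592 × 0.078 = 0.0124176
  S1: 0.6136 × 0.034 = 0.0208624
  S5: 0.1808 × 0.0625 = 0.0113
  S4: 0.0464 × 0.055 = 0.002552
Sum = 0.047132.
P(S4 | evidence) = 0.002552 / 0.047132 ≈ 0.054.

0.054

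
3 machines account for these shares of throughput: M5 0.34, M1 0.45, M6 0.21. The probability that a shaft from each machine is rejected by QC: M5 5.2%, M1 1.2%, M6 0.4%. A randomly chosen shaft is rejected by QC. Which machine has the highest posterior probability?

M5

Compute prior × likelihood for every hypothesis:
  M5: 0.34 × 0.052 = 0.01768
  M1: 0.45 × 0.012 = 0.0054
  M6: 0.21 × 0.004 = 0.00084
Sum = 0.02392.
Largest term belongs to M5, so M5 is most probable.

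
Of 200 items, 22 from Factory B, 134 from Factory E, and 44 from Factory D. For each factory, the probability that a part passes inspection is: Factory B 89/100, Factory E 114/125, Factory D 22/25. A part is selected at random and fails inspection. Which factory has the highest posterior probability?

Taking complements, P(nonconforming | each) = Factory B 0.11, Factory E 0.088, Factory D 0.12.
Prior × likelihood for each hypothesis:
  Factory B: 0.11 × 0.11 = 0.0121
  Factory E: 0.67 × 0.088 = 0.05896
  Factory D: 0.22 × 0.12 = 0.0264
Normalizing constant = 0.09746.
Largest term belongs to Factory E, so Factory E is most probable.

Factory E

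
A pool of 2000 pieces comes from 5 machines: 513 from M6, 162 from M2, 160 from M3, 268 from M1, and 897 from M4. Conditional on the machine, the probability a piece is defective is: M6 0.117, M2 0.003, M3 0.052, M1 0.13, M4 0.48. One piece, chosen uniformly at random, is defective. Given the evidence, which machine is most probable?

M4

Prior × likelihood for each hypothesis:
  M6: 0.2565 × 0.117 = 0.0300105
  M2: 0.081 × 0.003 = 0.000243
  M3: 0.08 × 0.052 = 0.00416
  M1: 0.134 × 0.13 = 0.01742
  M4: 0.4485 × 0.48 = 0.21528
Total = 0.2671135.
Largest term belongs to M4, so M4 is most probable.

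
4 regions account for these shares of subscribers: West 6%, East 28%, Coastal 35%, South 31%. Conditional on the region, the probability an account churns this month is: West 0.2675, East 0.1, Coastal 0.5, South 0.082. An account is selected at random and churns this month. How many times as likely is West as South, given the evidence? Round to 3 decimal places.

By Bayes' rule, posterior ∝ prior × likelihood:
  West: 0.06 × 0.2675 = 0.01605
  East: 0.28 × 0.1 = 0.028
  Coastal: 0.35 × 0.5 = 0.175
  South: 0.31 × 0.082 = 0.02542
Normalizing constant = 0.24447.
The ratio is 0.01605 / 0.02542 (the normalizer cancels) = 0.631.

0.631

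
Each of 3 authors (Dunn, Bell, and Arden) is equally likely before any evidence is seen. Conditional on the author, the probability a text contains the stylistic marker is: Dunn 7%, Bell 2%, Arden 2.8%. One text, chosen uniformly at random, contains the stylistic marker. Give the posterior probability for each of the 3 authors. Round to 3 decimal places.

Dunn 0.593, Bell 0.169, Arden 0.237

With a uniform prior (1/3 each), posterior ∝ likelihood:
  Dunn: 0.07
  Bell: 0.02
  Arden: 0.028
Sum = 0.118.
P(Dunn | marker) = 0.07/0.118 ≈ 0.593
P(Bell | marker) = 0.02/0.118 ≈ 0.169
P(Arden | marker) = 0.028/0.118 ≈ 0.237
(Check: 0.593+0.169+0.237 = 0.999.)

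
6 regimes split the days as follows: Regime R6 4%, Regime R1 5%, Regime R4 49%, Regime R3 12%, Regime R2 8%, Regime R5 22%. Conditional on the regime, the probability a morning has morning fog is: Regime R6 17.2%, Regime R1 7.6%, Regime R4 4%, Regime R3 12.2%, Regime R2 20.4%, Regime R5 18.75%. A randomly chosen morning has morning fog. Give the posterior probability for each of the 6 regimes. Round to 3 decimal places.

Compute prior × likelihood for every hypothesis:
  Regime R6: 0.04 × 0.172 = 0.00688
  Regime R1: 0.05 × 0.076 = 0.0038
  Regime R4: 0.49 × 0.04 = 0.0196
  Regime R3: 0.12 × 0.122 = 0.01464
  Regime R2: 0.08 × 0.204 = 0.01632
  Regime R5: 0.22 × 0.1875 = 0.04125
Normalizing constant = 0.10249.
P(Regime R6 | fog) = 0.00688/0.10249 ≈ 0.067
P(Regime R1 | fog) = 0.0038/0.10249 ≈ 0.037
P(Regime R4 | fog) = 0.0196/0.10249 ≈ 0.191
P(Regime R3 | fog) = 0.01464/0.10249 ≈ 0.143
P(Regime R2 | fog) = 0.01632/0.10249 ≈ 0.159
P(Regime R5 | fog) = 0.04125/0.10249 ≈ 0.402

Regime R6 0.067, Regime R1 0.037, Regime R4 0.191, Regime R3 0.143, Regime R2 0.159, Regime R5 0.402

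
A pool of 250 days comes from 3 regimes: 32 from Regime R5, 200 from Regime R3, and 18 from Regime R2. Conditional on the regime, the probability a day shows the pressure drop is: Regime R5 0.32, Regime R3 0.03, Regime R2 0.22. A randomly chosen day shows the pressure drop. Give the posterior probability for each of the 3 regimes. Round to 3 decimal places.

Prior × likelihood for each hypothesis:
  Regime R5: 0.128 × 0.32 = 0.04096
  Regime R3: 0.8 × 0.03 = 0.024
  Regime R2: 0.072 × 0.22 = 0.01584
Total = 0.0808.
P(Regime R5 | drop) = 0.04096/0.0808 ≈ 0.507
P(Regime R3 | drop) = 0.024/0.0808 ≈ 0.297
P(Regime R2 | drop) = 0.01584/0.0808 ≈ 0.196

Regime R5 0.507, Regime R3 0.297, Regime R2 0.196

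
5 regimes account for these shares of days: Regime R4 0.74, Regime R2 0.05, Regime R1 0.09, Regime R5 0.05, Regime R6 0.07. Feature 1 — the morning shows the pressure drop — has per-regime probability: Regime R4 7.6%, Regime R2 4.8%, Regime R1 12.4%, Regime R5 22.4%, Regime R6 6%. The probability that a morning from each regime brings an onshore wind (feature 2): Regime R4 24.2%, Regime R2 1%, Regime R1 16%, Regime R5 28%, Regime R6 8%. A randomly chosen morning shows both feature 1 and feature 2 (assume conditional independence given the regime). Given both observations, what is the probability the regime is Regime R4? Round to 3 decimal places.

0.720

Compute prior × likelihood for every hypothesis:
  Regime R4: 0.74 × 0.076 × 0.242 = 0.01361008
  Regime R2: 0.05 × 0.048 × 0.01 = 0.000024
  Regime R1: 0.09 × 0.124 × 0.16 = 0.0017856
  Regime R5: 0.05 × 0.224 × 0.28 = 0.003136
  Regime R6: 0.07 × 0.06 × 0.08 = 0.000336
Normalizing constant = 0.01889168.
P(Regime R4 | evidence) = 0.01361008 / 0.01889168 ≈ 0.720.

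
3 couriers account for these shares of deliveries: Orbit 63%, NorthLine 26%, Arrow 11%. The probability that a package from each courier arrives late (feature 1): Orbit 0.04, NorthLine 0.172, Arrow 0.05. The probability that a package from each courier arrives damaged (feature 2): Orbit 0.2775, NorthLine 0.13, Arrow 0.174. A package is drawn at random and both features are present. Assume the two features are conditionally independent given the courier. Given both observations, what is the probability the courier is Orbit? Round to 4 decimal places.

0.5081

By Bayes' rule, posterior ∝ prior × likelihood:
  Orbit: 0.63 × 0.04 × 0.2775 = 0.006993
  NorthLine: 0.26 × 0.172 × 0.13 = 0.0058136
  Arrow: 0.11 × 0.05 × 0.174 = 0.000957
Sum = 0.0137636.
P(Orbit | evidence) = 0.006993 / 0.0137636 ≈ 0.5081.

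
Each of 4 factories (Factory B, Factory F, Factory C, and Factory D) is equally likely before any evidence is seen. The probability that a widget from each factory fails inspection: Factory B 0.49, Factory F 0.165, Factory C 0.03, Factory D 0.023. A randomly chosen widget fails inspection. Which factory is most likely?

Since the prior is uniform, the posterior is proportional to the likelihood:
  Factory B: 0.49
  Factory F: 0.165
  Factory C: 0.03
  Factory D: 0.023
Normalizing constant = 0.708.
Largest term belongs to Factory B, so Factory B is most probable.

Factory B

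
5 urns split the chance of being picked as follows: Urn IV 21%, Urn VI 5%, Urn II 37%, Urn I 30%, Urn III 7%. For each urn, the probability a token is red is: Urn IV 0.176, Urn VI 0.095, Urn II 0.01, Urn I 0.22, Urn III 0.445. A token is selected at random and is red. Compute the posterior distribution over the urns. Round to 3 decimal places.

Unnormalized posteriors (prior × likelihood):
  Urn IV: 0.21 × 0.176 = 0.03696
  Urn VI: 0.05 × 0.095 = 0.00475
  Urn II: 0.37 × 0.01 = 0.0037
  Urn I: 0.3 × 0.22 = 0.066
  Urn III: 0.07 × 0.445 = 0.03115
Sum = 0.14256.
P(Urn IV | red) = 0.03696/0.14256 ≈ 0.259
P(Urn VI | red) = 0.00475/0.14256 ≈ 0.033
P(Urn II | red) = 0.0037/0.14256 ≈ 0.026
P(Urn I | red) = 0.066/0.14256 ≈ 0.463
P(Urn III | red) = 0.03115/0.14256 ≈ 0.219

Urn IV 0.259, Urn VI 0.033, Urn II 0.026, Urn I 0.463, Urn III 0.219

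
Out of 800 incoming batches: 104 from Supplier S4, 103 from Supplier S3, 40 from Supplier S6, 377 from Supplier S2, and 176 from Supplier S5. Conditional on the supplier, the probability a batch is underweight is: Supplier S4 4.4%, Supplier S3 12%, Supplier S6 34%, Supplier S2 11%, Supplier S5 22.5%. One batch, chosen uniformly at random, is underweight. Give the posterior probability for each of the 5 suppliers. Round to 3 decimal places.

Supplier S4 0.041, Supplier S3 0.111, Supplier S6 0.122, Supplier S2 0.372, Supplier S5 0.355

By Bayes' rule, posterior ∝ prior × likelihood:
  Supplier S4: 0.13 × 0.044 = 0.00572
  Supplier S3: 0.12875 × 0.12 = 0.01545
  Supplier S6: 0.05 × 0.34 = 0.017
  Supplier S2: 0.47125 × 0.11 = 0.0518375
  Supplier S5: 0.22 × 0.225 = 0.0495
Sum = 0.1395075.
P(Supplier S4 | underweight) = 0.00572/0.1395075 ≈ 0.041
P(Supplier S3 | underweight) = 0.01545/0.1395075 ≈ 0.111
P(Supplier S6 | underweight) = 0.017/0.1395075 ≈ 0.122
P(Supplier S2 | underweight) = 0.0518375/0.1395075 ≈ 0.372
P(Supplier S5 | underweight) = 0.0495/0.1395075 ≈ 0.355
(Check: 0.041+0.111+0.122+0.372+0.355 = 1.001.)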